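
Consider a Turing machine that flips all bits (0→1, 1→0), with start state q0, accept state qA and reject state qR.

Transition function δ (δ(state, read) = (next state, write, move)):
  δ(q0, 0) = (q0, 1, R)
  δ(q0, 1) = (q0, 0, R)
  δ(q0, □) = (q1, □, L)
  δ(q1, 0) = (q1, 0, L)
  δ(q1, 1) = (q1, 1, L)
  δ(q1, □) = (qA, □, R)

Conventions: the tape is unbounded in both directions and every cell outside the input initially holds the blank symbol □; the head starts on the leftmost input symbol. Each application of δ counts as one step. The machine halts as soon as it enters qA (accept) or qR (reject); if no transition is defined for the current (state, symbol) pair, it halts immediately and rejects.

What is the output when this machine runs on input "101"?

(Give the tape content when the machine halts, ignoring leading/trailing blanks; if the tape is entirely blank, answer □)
Step 0: [q0]101 (head at position 0)
Step 1: δ(q0, 1) = (q0, 0, R)  ⊢  0[q0]01 (head at position 1)
Step 2: δ(q0, 0) = (q0, 1, R)  ⊢  01[q0]1 (head at position 2)
Step 3: δ(q0, 1) = (q0, 0, R)  ⊢  010[q0]□ (head at position 3)
Step 4: δ(q0, □) = (q1, □, L)  ⊢  01[q1]0□ (head at position 2)
Step 5: δ(q1, 0) = (q1, 0, L)  ⊢  0[q1]10□ (head at position 1)
Step 6: δ(q1, 1) = (q1, 1, L)  ⊢  [q1]010□ (head at position 0)
Step 7: δ(q1, 0) = (q1, 0, L)  ⊢  [q1]□010□ (head at position -1)
Step 8: δ(q1, □) = (qA, □, R)  ⊢  □[qA]010□ (head at position 0)
The machine is in qA, so it halts and accepts.
Tape content when halted (ignoring surrounding blanks): 010

Final answer: Output: 010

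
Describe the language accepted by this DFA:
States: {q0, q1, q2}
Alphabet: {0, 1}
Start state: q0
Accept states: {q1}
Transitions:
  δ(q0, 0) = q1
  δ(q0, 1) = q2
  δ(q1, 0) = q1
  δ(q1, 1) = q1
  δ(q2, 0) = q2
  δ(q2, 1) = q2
Analyzing the DFA structure:
Start state: q0
Accept states: {q1}
Interpreting what each state remembers (checking against the transitions):
  q0: nothing has been read yet
  q1: the first symbol was 0
  q2: the first symbol was 1 (trap state)
  δ(q0, 0): in q0 (nothing has been read yet), after reading 0 we have: the first symbol was 0 → q1
  δ(q0, 1): in q0 (nothing has been read yet), after reading 1 we have: the first symbol was 1 (trap state) → q2
  δ(q1, 0): in q1 (the first symbol was 0), after reading 0 we have: the first symbol was 0 → q1
  δ(q1, 1): in q1 (the first symbol was 0), after reading 1 we have: the first symbol was 0 → q1
  δ(q2, 0): in q2 (the first symbol was 1 (trap state)), after reading 0 we have: the first symbol was 1 (trap state) → q2
  δ(q2, 1): in q2 (the first symbol was 1 (trap state)), after reading 1 we have: the first symbol was 1 (trap state) → q2
A string is accepted iff it ends in {q1}, i.e. the first symbol was 0.
Language: All binary strings starting with 0

Final answer: All binary strings starting with 0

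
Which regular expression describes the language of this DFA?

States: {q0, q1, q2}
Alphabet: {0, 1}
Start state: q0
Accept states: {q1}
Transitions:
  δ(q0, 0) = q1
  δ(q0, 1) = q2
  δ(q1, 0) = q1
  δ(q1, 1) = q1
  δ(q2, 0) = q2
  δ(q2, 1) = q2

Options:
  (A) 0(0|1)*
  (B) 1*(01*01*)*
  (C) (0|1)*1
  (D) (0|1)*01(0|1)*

Testing sample strings against the DFA:
  '010' -> accepted
  '1011' -> rejected
  '10' -> rejected
  '100' -> rejected
Checking each option for a counterexample:
  (A) 0(0|1)*: agrees with the DFA on all strings of length ≤ 4
  (B) 1*(01*01*)*: ε is rejected by the DFA but matches the regex → eliminated
  (C) (0|1)*1: '0' is accepted by the DFA but does not match the regex → eliminated
  (D) (0|1)*01(0|1)*: '0' is accepted by the DFA but does not match the regex → eliminated
Only (A) 0(0|1)* is consistent with the DFA.

Final answer: (A) 0(0|1)*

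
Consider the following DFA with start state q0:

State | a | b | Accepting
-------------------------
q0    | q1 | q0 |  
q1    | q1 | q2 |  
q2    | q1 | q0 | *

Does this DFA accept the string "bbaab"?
Start in q0.
Read 'b': q0 → q0
Read 'b': q0 → q0
Read 'a': q0 → q1
Read 'a': q1 → q1
Read 'b': q1 → q2
Final state q2 is accepting, so the string is accepted.

Final answer: Yes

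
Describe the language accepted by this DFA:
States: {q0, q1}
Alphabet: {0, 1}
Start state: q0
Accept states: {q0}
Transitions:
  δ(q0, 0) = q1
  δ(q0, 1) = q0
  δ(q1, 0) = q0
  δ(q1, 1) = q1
Analyzing the DFA structure:
Start state: q0
Accept states: {q0}
Interpreting what each state remembers (checking against the transitions):
  q0: an even number of 0s has been read so far
  q1: an odd number of 0s has been read so far
  δ(q0, 0): in q0 (an even number of 0s has been read so far), after reading 0 we have: an odd number of 0s has been read so far → q1
  δ(q0, 1): in q0 (an even number of 0s has been read so far), after reading 1 we have: an even number of 0s has been read so far → q0
  δ(q1, 0): in q1 (an odd number of 0s has been read so far), after reading 0 we have: an even number of 0s has been read so far → q0
  δ(q1, 1): in q1 (an odd number of 0s has been read so far), after reading 1 we have: an odd number of 0s has been read so far → q1
A string is accepted iff it ends in {q0}, i.e. an even number of 0s has been read so far.
Language: All binary strings with an even number of 0s

Final answer: All binary strings with an even number of 0s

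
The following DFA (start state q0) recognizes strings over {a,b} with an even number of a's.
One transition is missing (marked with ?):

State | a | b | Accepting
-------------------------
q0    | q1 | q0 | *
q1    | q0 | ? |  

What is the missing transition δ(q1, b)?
q1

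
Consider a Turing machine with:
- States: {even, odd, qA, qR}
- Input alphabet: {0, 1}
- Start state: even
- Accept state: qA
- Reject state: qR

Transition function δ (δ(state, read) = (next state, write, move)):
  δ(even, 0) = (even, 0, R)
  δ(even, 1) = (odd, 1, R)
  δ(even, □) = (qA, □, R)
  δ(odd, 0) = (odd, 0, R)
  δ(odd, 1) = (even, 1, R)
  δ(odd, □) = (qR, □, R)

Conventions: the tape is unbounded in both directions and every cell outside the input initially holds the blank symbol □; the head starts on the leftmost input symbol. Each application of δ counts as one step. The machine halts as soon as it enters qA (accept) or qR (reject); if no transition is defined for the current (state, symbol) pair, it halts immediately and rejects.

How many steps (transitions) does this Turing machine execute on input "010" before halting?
Step 0: [even]010 (head at position 0)
Step 1: δ(even, 0) = (even, 0, R)  ⊢  0[even]10 (head at position 1)
Step 2: δ(even, 1) = (odd, 1, R)  ⊢  01[odd]0 (head at position 2)
Step 3: δ(odd, 0) = (odd, 0, R)  ⊢  010[odd]□ (head at position 3)
Step 4: δ(odd, □) = (qR, □, R)  ⊢  010□[qR]□ (head at position 4)
The machine is in qR, so it halts and rejects.
Number of transitions executed: 4.

Final answer: 4 steps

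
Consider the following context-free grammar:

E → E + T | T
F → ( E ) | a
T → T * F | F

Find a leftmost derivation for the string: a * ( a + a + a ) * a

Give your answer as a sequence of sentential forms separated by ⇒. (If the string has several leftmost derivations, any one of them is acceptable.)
Start with E.
Step 1: the leftmost non-terminal is E; apply E → T:  T
Step 2: the leftmost non-terminal is T; apply T → T * F:  T * F
Step 3: the leftmost non-terminal is T; apply T → T * F:  T * F * F
Step 4: the leftmost non-terminal is T; apply T → F:  F * F * F
Step 5: the leftmost non-terminal is F; apply F → a:  a * F * F
Step 6: the leftmost non-terminal is F; apply F → ( E ):  a * ( E ) * F
Step 7: the leftmost non-terminal is E; apply E → E + T:  a * ( E + T ) * F
Step 8: the leftmost non-terminal is E; apply E → E + T:  a * ( E + T + T ) * F
Step 9: the leftmost non-terminal is E; apply E → T:  a * ( T + T + T ) * F
Step 10: the leftmost non-terminal is T; apply T → F:  a * ( F + T + T ) * F
Step 11: the leftmost non-terminal is F; apply F → a:  a * ( a + T + T ) * F
Step 12: the leftmost non-terminal is T; apply T → F:  a * ( a + F + T ) * F
Step 13: the leftmost non-terminal is F; apply F → a:  a * ( a + a + T ) * F
Step 14: the leftmost non-terminal is T; apply T → F:  a * ( a + a + F ) * F
Step 15: the leftmost non-terminal is F; apply F → a:  a * ( a + a + a ) * F
Step 16: the leftmost non-terminal is F; apply F → a:  a * ( a + a + a ) * a

Final answer: E ⇒ T ⇒ T * F ⇒ T * F * F ⇒ F * F * F ⇒ a * F * F ⇒ a * ( E ) * F ⇒ a * ( E + T ) * F ⇒ a * ( E + T + T ) * F ⇒ a * ( T + T + T ) * F ⇒ a * ( F + T + T ) * F ⇒ a * ( a + T + T ) * F ⇒ a * ( a + F + T ) * F ⇒ a * ( a + a + T ) * F ⇒ a * ( a + a + F ) * F ⇒ a * ( a + a + a ) * F ⇒ a * ( a + a + a ) * a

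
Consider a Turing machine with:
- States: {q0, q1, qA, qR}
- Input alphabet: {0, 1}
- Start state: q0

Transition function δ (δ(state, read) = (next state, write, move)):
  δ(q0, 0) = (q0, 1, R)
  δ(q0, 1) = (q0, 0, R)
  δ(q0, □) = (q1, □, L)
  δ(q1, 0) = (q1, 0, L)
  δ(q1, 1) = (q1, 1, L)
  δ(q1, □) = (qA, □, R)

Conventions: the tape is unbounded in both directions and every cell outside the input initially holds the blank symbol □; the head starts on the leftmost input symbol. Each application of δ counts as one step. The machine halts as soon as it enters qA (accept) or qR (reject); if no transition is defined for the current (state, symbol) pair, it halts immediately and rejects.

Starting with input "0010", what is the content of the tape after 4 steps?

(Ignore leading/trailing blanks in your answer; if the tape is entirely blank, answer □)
Step 0: [q0]0010 (head at position 0)
Step 1: δ(q0, 0) = (q0, 1, R)  ⊢  1[q0]010 (head at position 1)
Step 2: δ(q0, 0) = (q0, 1, R)  ⊢  11[q0]10 (head at position 2)
Step 3: δ(q0, 1) = (q0, 0, R)  ⊢  110[q0]0 (head at position 3)
Step 4: δ(q0, 0) = (q0, 1, R)  ⊢  1101[q0]□ (head at position 4)
Tape after 4 steps (ignoring surrounding blanks): 1101

Final answer: Tape: 1101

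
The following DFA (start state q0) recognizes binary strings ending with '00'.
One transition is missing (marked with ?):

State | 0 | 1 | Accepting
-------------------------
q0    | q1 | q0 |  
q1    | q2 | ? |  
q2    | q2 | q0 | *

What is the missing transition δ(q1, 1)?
q0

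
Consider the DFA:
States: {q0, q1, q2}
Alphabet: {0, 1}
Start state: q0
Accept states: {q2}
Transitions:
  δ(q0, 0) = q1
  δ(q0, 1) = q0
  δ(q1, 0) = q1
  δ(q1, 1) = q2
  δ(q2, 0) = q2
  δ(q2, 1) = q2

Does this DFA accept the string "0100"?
Processing string "0100":
  q0 --0--> q1
  q1 --1--> q2
  q2 --0--> q2
  q2 --0--> q2
Final state: q2
Accept states: {q2}
q2 is an accept state, so the string is accepted.

Final answer: Yes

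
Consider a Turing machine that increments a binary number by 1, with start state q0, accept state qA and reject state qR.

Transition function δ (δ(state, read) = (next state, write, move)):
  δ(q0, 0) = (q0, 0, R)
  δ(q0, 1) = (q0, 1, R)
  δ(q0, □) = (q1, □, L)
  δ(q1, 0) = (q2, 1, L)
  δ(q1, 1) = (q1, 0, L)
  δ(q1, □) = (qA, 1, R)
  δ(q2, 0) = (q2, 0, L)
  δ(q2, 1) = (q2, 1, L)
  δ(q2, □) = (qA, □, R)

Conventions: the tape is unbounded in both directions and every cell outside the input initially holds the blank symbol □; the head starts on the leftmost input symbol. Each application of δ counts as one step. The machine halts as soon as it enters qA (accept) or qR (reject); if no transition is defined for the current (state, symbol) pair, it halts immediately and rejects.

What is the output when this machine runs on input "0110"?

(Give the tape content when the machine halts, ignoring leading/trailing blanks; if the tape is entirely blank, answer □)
Step 0: [q0]0110 (head at position 0)
Step 1: δ(q0, 0) = (q0, 0, R)  ⊢  0[q0]110 (head at position 1)
Step 2: δ(q0, 1) = (q0, 1, R)  ⊢  01[q0]10 (head at position 2)
Step 3: δ(q0, 1) = (q0, 1, R)  ⊢  011[q0]0 (head at position 3)
Step 4: δ(q0, 0) = (q0, 0, R)  ⊢  0110[q0]□ (head at position 4)
Step 5: δ(q0, □) = (q1, □, L)  ⊢  011[q1]0□ (head at position 3)
Step 6: δ(q1, 0) = (q2, 1, L)  ⊢  01[q2]11□ (head at position 2)
Step 7: δ(q2, 1) = (q2, 1, L)  ⊢  0[q2]111□ (head at position 1)
Step 8: δ(q2, 1) = (q2, 1, L)  ⊢  [q2]0111□ (head at position 0)
Step 9: δ(q2, 0) = (q2, 0, L)  ⊢  [q2]□0111□ (head at position -1)
Step 10: δ(q2, □) = (qA, □, R)  ⊢  □[qA]0111□ (head at position 0)
The machine is in qA, so it halts and accepts.
Tape content when halted (ignoring surrounding blanks): 0111

Final answer: Output: 0111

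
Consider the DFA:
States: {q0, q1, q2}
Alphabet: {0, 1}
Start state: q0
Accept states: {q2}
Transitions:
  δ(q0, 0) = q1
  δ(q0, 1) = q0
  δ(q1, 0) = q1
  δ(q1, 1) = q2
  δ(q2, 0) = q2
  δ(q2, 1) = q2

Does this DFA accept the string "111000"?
Processing string "111000":
  q0 --1--> q0
  q0 --1--> q0
  q0 --1--> q0
  q0 --0--> q1
  q1 --0--> q1
  q1 --0--> q1
Final state: q1
Accept states: {q2}
q1 is not an accept state, so the string is rejected.

Final answer: No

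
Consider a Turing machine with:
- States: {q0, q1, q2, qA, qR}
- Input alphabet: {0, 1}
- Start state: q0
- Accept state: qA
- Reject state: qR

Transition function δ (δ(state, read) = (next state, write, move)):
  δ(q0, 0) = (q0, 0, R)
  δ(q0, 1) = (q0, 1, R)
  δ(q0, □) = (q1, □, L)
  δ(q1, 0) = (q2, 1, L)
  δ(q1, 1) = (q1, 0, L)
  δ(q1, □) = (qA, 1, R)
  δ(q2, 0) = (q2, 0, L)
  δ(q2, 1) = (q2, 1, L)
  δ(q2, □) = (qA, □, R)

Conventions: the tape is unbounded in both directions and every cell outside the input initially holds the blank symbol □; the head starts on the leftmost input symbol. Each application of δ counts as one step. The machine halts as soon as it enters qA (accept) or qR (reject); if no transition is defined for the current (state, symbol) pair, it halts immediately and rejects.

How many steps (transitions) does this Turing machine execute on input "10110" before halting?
Step 0: [q0]10110 (head at position 0)
Step 1: δ(q0, 1) = (q0, 1, R)  ⊢  1[q0]0110 (head at position 1)
Step 2: δ(q0, 0) = (q0, 0, R)  ⊢  10[q0]110 (head at position 2)
Step 3: δ(q0, 1) = (q0, 1, R)  ⊢  101[q0]10 (head at position 3)
Step 4: δ(q0, 1) = (q0, 1, R)  ⊢  1011[q0]0 (head at position 4)
Step 5: δ(q0, 0) = (q0, 0, R)  ⊢  10110[q0]□ (head at position 5)
Step 6: δ(q0, □) = (q1, □, L)  ⊢  1011[q1]0□ (head at position 4)
Step 7: δ(q1, 0) = (q2, 1, L)  ⊢  101[q2]11□ (head at position 3)
Step 8: δ(q2, 1) = (q2, 1, L)  ⊢  10[q2]111□ (head at position 2)
Step 9: δ(q2, 1) = (q2, 1, L)  ⊢  1[q2]0111□ (head at position 1)
Step 10: δ(q2, 0) = (q2, 0, L)  ⊢  [q2]10111□ (head at position 0)
Step 11: δ(q2, 1) = (q2, 1, L)  ⊢  [q2]□10111□ (head at position -1)
Step 12: δ(q2, □) = (qA, □, R)  ⊢  □[qA]10111□ (head at position 0)
The machine is in qA, so it halts and accepts.
Number of transitions executed: 12.

Final answer: 12 steps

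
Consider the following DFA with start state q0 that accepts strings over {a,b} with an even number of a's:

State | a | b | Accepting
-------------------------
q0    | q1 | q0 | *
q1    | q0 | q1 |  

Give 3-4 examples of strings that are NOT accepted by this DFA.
Any strings that end in a non-accepting state work; for example:
"abb": q0 → q1 → q1 → q1; q1 is not accepting → rejected
"abaa": q0 → q1 → q1 → q0 → q1; q1 is not accepting → rejected
"abbb": q0 → q1 → q1 → q1 → q1; q1 is not accepting → rejected
"bbba": q0 → q0 → q0 → q0 → q1; q1 is not accepting → rejected

Final answer: "abb", "abaa", "abbb", "bbba"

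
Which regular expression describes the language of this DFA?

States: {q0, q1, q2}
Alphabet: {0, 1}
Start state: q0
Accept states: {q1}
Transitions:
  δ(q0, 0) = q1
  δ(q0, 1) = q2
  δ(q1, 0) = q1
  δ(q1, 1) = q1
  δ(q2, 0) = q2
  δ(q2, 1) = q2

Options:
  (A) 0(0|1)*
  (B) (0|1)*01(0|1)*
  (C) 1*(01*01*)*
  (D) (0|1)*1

Testing sample strings against the DFA:
  '01' -> accepted
  '011' -> accepted
  '0000' -> accepted
  '100' -> rejected
Checking each option for a counterexample:
  (A) 0(0|1)*: agrees with the DFA on all strings of length ≤ 4
  (B) (0|1)*01(0|1)*: '0' is accepted by the DFA but does not match the regex → eliminated
  (C) 1*(01*01*)*: ε is rejected by the DFA but matches the regex → eliminated
  (D) (0|1)*1: '0' is accepted by the DFA but does not match the regex → eliminated
Only (A) 0(0|1)* is consistent with the DFA.

Final answer: (A) 0(0|1)*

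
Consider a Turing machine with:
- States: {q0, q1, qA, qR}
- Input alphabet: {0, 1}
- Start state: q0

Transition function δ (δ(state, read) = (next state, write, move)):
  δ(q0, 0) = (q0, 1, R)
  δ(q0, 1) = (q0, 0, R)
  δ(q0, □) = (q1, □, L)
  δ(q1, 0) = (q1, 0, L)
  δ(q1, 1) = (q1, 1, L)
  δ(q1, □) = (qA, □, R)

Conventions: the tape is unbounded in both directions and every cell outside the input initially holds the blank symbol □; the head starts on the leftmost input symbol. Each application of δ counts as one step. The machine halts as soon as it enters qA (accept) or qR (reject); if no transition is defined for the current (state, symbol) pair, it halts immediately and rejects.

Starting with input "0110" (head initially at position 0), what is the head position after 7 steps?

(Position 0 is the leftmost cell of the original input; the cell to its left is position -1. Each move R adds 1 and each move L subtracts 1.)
Step 0: [q0]0110 (head at position 0)
Step 1: δ(q0, 0) = (q0, 1, R)  ⊢  1[q0]110 (head at position 1)
Step 2: δ(q0, 1) = (q0, 0, R)  ⊢  10[q0]10 (head at position 2)
Step 3: δ(q0, 1) = (q0, 0, R)  ⊢  100[q0]0 (head at position 3)
Step 4: δ(q0, 0) = (q0, 1, R)  ⊢  1001[q0]□ (head at position 4)
Step 5: δ(q0, □) = (q1, □, L)  ⊢  100[q1]1□ (head at position 3)
Step 6: δ(q1, 1) = (q1, 1, L)  ⊢  10[q1]01□ (head at position 2)
Step 7: δ(q1, 0) = (q1, 0, L)  ⊢  1[q1]001□ (head at position 1)
Head position after 7 steps: 1

Final answer: Position 1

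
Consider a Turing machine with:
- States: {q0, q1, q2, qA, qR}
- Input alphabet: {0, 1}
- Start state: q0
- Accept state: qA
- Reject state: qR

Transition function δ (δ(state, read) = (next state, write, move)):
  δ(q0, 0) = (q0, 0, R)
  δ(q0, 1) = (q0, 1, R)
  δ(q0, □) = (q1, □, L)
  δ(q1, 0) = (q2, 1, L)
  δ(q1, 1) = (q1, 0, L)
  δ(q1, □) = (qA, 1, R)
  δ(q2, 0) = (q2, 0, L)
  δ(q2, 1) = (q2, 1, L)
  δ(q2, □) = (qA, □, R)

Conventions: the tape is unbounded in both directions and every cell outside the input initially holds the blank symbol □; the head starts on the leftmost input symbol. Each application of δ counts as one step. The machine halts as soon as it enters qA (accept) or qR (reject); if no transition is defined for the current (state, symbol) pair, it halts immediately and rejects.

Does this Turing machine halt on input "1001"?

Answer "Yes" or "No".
Step 0: [q0]1001 (head at position 0)
Step 1: δ(q0, 1) = (q0, 1, R)  ⊢  1[q0]001 (head at position 1)
Step 2: δ(q0, 0) = (q0, 0, R)  ⊢  10[q0]01 (head at position 2)
Step 3: δ(q0, 0) = (q0, 0, R)  ⊢  100[q0]1 (head at position 3)
Step 4: δ(q0, 1) = (q0, 1, R)  ⊢  1001[q0]□ (head at position 4)
Step 5: δ(q0, □) = (q1, □, L)  ⊢  100[q1]1□ (head at position 3)
Step 6: δ(q1, 1) = (q1, 0, L)  ⊢  10[q1]00□ (head at position 2)
Step 7: δ(q1, 0) = (q2, 1, L)  ⊢  1[q2]010□ (head at position 1)
Step 8: δ(q2, 0) = (q2, 0, L)  ⊢  [q2]1010□ (head at position 0)
Step 9: δ(q2, 1) = (q2, 1, L)  ⊢  [q2]□1010□ (head at position -1)
Step 10: δ(q2, □) = (qA, □, R)  ⊢  □[qA]1010□ (head at position 0)
The machine is in qA, so it halts and accepts.
It halts after 10 steps.

Final answer: Yes - halts after 10 steps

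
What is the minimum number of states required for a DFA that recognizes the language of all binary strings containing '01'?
Language: binary strings containing '01'
Lower bound (Myhill–Nerode): the prefixes ε, 0, 01 are pairwise distinguishable:
  ε vs 01: suffix ε distinguishes them (ε is rejected, 01 is accepted)
  0 vs 01: suffix ε distinguishes them (0 is rejected, 01 is accepted)
  ε vs 0: suffix 1 distinguishes them (ε·1 = 1 is rejected, 0·1 = 01 is accepted)
So any DFA needs at least 3 states.
Upper bound: a DFA with 3 states exists (one state per class above: 'no progress', 'last symbol 0', and 'seen 01' (accepting sink)).
Minimum states: 3

Final answer: 3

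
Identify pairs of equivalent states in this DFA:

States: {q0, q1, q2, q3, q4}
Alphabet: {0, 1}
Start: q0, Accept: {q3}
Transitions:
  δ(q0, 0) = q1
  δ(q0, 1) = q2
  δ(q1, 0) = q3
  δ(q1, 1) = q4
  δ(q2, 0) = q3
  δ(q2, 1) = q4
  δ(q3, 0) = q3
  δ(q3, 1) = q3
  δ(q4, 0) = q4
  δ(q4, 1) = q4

Using the table-filling algorithm:
Round 0 – mark pairs where exactly one state is accepting: (q0,q3), (q1,q3), (q2,q3), (q3,q4)
Round 1 – newly marked: (q0,q1) [on 0: q1 vs q3, already marked]; (q0,q2) [on 0: q1 vs q3, already marked]; (q1,q4) [on 0: q3 vs q4, already marked]; (q2,q4) [on 0: q3 vs q4, already marked]
Round 2 – newly marked: (q0,q4) [on 0: q1 vs q4, already marked]
No further pairs can be marked.
(q1, q2) unmarked: δ(q1,0)=q3, δ(q2,0)=q3; δ(q1,1)=q4, δ(q2,1)=q4 → equivalent
Equivalent pairs: (q1, q2)

Final answer: Equivalent pairs: (q1, q2)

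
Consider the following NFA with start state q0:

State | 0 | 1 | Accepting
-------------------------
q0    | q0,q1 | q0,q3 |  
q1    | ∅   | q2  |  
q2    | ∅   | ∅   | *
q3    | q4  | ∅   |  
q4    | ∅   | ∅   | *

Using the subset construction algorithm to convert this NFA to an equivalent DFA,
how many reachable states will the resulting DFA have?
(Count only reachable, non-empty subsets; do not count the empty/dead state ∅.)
Start subset: {q0}
{q0}: on 0 → {q0, q1}, on 1 → {q0, q3}
{q0, q1}: on 0 → {q0, q1}, on 1 → {q0, q2, q3}
{q0, q3}: on 0 → {q0, q1, q4}, on 1 → {q0, q3}
{q0, q2, q3}: on 0 → {q0, q1, q4}, on 1 → {q0, q3}
{q0, q1, q4}: on 0 → {q0, q1}, on 1 → {q0, q2, q3}
Reachable non-empty subsets: {q0}, {q0, q1}, {q0, q3}, {q0, q2, q3}, {q0, q1, q4} — 5 in total.

Final answer: 5 states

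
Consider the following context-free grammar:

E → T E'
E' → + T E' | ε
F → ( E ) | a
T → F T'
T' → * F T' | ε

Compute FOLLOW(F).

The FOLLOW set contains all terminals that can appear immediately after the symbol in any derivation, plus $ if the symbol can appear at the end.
Useful FIRST sets: FIRST(E') = {+, ε}, FIRST(T') = {*, ε} (both E' and T' are nullable).
FOLLOW(E): E is the start symbol → $; E appears in F → ( E ) followed by ')' → FOLLOW(E) = {), $}.
FOLLOW(E'): E' appears at the right end of E → T E' and of E' → + T E', so FOLLOW(E') ⊇ FOLLOW(E) (the second occurrence adds nothing new). FOLLOW(E') = {), $}.
FOLLOW(T): in E → T E' and E' → + T E', T is followed by E': add FIRST(E') minus ε = {+}; since E' is nullable, also add FOLLOW(E) and FOLLOW(E') = {), $}. FOLLOW(T) = {+, ), $}.
FOLLOW(T'): T' appears at the right end of T → F T' and of T' → * F T', so FOLLOW(T') = FOLLOW(T) = {+, ), $}.
FOLLOW(F): in T → F T' and T' → * F T', F is followed by T': add FIRST(T') minus ε = {*}; since T' is nullable, also add FOLLOW(T) and FOLLOW(T') = {+, ), $}. FOLLOW(F) = {*, +, ), $}.

Final answer: {$, ), *, +}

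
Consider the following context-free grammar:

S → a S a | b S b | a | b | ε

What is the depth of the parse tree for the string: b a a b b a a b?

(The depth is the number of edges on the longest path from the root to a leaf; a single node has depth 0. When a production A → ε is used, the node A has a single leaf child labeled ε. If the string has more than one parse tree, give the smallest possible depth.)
The string has even length 8, so its (unique) parse tree peels off matching outer symbols: S → b S b, S → a S a, S → a S a, S → b S b, and finally S → ε for the empty middle.
The S nodes are at depths 0..4; the ε leaf under the innermost S is at depth 5 (terminal leaves are at depths 1..4).
Depth = 5.

Final answer: 5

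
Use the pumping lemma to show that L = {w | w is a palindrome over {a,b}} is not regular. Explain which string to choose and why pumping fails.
Language: L = {w | w is a palindrome over {a,b}} (strings that read the same forwards and backwards)
Step 1: Assume for contradiction that L is regular, with pumping length p.
Step 2: Choose s = a^p b a^p. Then s ∈ L (it reads the same forwards and backwards) and |s| ≥ p.
Step 3: Consider any decomposition s = xyz with |xy| ≤ p and |y| > 0. Since |xy| ≤ p and the first p symbols of s are all a's, y = a^k for some k with 1 ≤ k ≤ p.
Step 4: Pumping up (i = 2): xy²z = a^(p+k) b a^p. Its reverse is a^p b a^(p+k) ≠ a^(p+k) b a^p (the single b is no longer in the middle), so xy²z is not a palindrome and xy²z ∉ L.
This contradicts the pumping lemma, so L is not regular.

Final answer: Choose s = a^p b a^p. Since |xy| ≤ p, y = a^k with k ≥ 1. Then xy²z = a^(p+k) b a^p is not a palindrome, so ∉ L.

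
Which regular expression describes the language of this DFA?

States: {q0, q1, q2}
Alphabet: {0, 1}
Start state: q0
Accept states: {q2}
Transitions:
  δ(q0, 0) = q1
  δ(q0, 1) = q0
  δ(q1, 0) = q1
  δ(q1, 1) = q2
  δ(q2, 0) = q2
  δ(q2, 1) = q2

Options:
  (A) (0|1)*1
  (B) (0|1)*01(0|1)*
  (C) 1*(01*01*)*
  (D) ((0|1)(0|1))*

Testing sample strings against the DFA:
  '00' -> rejected
  '0101' -> accepted
  '00' -> rejected
  '01100' -> accepted
Checking each option for a counterexample:
  (A) (0|1)*1: '1' is rejected by the DFA but matches the regex → eliminated
  (B) (0|1)*01(0|1)*: agrees with the DFA on all strings of length ≤ 4
  (C) 1*(01*01*)*: ε is rejected by the DFA but matches the regex → eliminated
  (D) ((0|1)(0|1))*: ε is rejected by the DFA but matches the regex → eliminated
Only (B) (0|1)*01(0|1)* is consistent with the DFA.

Final answer: (B) (0|1)*01(0|1)*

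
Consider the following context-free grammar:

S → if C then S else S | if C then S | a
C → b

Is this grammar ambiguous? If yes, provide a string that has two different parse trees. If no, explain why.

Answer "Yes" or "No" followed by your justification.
The 'dangling else' can attach to either if. Two leftmost derivations of  if b then if b then a else a:
  (1) S ⇒ if C then S else S ⇒ if b then S else S ⇒ if b then if C then S else S ⇒ if b then if b then S else S ⇒ if b then if b then a else S ⇒ if b then if b then a else a   (else belongs to the outer if)
  (2) S ⇒ if C then S ⇒ if b then S ⇒ if b then if C then S else S ⇒ if b then if b then S else S ⇒ if b then if b then a else S ⇒ if b then if b then a else a   (else belongs to the inner if)
Two distinct parse trees for the same string, so the grammar is ambiguous.

Final answer: Yes - the string 'if b then if b then a else a' has two distinct leftmost derivations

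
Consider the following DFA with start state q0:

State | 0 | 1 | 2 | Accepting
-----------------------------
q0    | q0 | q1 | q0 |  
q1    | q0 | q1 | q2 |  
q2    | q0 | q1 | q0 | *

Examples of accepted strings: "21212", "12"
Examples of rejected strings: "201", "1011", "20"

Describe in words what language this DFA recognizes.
strings over {0,1,2} ending with '12'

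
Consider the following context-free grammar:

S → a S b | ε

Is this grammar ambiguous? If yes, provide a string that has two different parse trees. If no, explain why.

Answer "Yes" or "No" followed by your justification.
At every step exactly one production applies: if the remaining string to generate is non-empty it starts with a and ends with b, forcing S → a S b; if it is empty, S → ε is forced. Hence each string a^n b^n has exactly one derivation (S → a S b applied n times, then S → ε) and one parse tree.

Final answer: No - the grammar is unambiguous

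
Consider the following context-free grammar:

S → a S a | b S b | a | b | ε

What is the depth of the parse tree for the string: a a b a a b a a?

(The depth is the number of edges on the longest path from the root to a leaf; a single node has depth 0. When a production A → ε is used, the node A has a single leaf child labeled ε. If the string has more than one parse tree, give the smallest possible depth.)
The string has even length 8, so its (unique) parse tree peels off matching outer symbols: S → a S a, S → a S a, S → b S b, S → a S a, and finally S → ε for the empty middle.
The S nodes are at depths 0..4; the ε leaf under the innermost S is at depth 5 (terminal leaves are at depths 1..4).
Depth = 5.

Final answer: 5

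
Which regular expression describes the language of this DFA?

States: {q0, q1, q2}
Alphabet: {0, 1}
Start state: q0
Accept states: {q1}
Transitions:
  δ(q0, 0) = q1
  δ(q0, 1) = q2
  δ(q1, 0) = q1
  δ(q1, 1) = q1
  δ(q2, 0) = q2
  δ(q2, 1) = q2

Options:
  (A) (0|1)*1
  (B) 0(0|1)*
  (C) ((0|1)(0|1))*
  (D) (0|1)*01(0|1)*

Testing sample strings against the DFA:
  '11110' -> rejected
  '100' -> rejected
  '1010' -> rejected
  '010' -> accepted
Checking each option for a counterexample:
  (A) (0|1)*1: '0' is accepted by the DFA but does not match the regex → eliminated
  (B) 0(0|1)*: agrees with the DFA on all strings of length ≤ 4
  (C) ((0|1)(0|1))*: ε is rejected by the DFA but matches the regex → eliminated
  (D) (0|1)*01(0|1)*: '0' is accepted by the DFA but does not match the regex → eliminated
Only (B) 0(0|1)* is consistent with the DFA.

Final answer: (B) 0(0|1)*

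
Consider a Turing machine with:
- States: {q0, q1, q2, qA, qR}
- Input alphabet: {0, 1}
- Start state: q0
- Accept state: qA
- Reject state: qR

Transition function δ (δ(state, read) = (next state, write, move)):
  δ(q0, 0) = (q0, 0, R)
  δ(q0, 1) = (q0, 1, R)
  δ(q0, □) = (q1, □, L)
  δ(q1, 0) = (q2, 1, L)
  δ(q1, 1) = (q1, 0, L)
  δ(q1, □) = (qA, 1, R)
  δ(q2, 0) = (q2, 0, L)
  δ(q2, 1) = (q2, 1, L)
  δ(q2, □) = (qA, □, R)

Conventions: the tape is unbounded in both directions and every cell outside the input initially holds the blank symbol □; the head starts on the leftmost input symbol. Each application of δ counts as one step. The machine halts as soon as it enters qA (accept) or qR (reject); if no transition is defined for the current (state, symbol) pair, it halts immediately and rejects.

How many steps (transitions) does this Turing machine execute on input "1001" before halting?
Step 0: [q0]1001 (head at position 0)
Step 1: δ(q0, 1) = (q0, 1, R)  ⊢  1[q0]001 (head at position 1)
Step 2: δ(q0, 0) = (q0, 0, R)  ⊢  10[q0]01 (head at position 2)
Step 3: δ(q0, 0) = (q0, 0, R)  ⊢  100[q0]1 (head at position 3)
Step 4: δ(q0, 1) = (q0, 1, R)  ⊢  1001[q0]□ (head at position 4)
Step 5: δ(q0, □) = (q1, □, L)  ⊢  100[q1]1□ (head at position 3)
Step 6: δ(q1, 1) = (q1, 0, L)  ⊢  10[q1]00□ (head at position 2)
Step 7: δ(q1, 0) = (q2, 1, L)  ⊢  1[q2]010□ (head at position 1)
Step 8: δ(q2, 0) = (q2, 0, L)  ⊢  [q2]1010□ (head at position 0)
Step 9: δ(q2, 1) = (q2, 1, L)  ⊢  [q2]□1010□ (head at position -1)
Step 10: δ(q2, □) = (qA, □, R)  ⊢  □[qA]1010□ (head at position 0)
The machine is in qA, so it halts and accepts.
Number of transitions executed: 10.

Final answer: 10 steps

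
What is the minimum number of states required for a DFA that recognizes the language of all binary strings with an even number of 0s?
Language: binary strings with an even number of 0s
Lower bound (Myhill–Nerode): the prefixes ε, 0 are pairwise distinguishable:
  ε vs 0: suffix ε distinguishes them (ε has zero 0s (accepted), 0 has one 0 (rejected))
So any DFA needs at least 2 states.
Upper bound: a DFA with 2 states exists (one state per class above).
Minimum states: 2

Final answer: 2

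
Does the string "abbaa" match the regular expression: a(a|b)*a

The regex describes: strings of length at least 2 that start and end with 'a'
Yes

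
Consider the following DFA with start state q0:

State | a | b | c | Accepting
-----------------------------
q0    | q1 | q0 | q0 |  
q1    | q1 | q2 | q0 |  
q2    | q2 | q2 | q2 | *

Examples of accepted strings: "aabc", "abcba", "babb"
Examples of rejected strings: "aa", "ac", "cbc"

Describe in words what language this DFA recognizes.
strings over {a,b,c} containing 'ab' as substring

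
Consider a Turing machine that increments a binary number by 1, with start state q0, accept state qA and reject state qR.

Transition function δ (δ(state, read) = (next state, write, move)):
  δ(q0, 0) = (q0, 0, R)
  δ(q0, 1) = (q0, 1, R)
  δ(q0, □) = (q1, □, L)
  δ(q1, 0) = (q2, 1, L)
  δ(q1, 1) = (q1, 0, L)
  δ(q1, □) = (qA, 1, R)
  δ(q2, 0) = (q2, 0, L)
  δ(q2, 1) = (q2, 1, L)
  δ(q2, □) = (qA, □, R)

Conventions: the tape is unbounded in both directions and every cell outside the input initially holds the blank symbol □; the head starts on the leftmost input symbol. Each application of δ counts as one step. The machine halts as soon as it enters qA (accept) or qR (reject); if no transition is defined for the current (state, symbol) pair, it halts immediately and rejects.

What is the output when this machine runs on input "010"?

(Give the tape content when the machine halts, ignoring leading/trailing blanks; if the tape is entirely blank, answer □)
Step 0: [q0]010 (head at position 0)
Step 1: δ(q0, 0) = (q0, 0, R)  ⊢  0[q0]10 (head at position 1)
Step 2: δ(q0, 1) = (q0, 1, R)  ⊢  01[q0]0 (head at position 2)
Step 3: δ(q0, 0) = (q0, 0, R)  ⊢  010[q0]□ (head at position 3)
Step 4: δ(q0, □) = (q1, □, L)  ⊢  01[q1]0□ (head at position 2)
Step 5: δ(q1, 0) = (q2, 1, L)  ⊢  0[q2]11□ (head at position 1)
Step 6: δ(q2, 1) = (q2, 1, L)  ⊢  [q2]011□ (head at position 0)
Step 7: δ(q2, 0) = (q2, 0, L)  ⊢  [q2]□011□ (head at position -1)
Step 8: δ(q2, □) = (qA, □, R)  ⊢  □[qA]011□ (head at position 0)
The machine is in qA, so it halts and accepts.
Tape content when halted (ignoring surrounding blanks): 011

Final answer: Output: 011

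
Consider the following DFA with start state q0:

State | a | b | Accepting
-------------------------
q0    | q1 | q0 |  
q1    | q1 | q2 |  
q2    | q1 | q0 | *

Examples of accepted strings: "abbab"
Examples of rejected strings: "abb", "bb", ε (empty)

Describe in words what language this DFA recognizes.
strings over {a,b} ending with 'ab'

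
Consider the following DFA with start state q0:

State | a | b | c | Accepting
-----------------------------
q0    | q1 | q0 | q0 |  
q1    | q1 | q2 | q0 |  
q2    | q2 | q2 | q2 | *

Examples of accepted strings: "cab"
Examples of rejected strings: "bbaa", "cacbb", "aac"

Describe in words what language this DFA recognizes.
strings over {a,b,c} containing 'ab' as substring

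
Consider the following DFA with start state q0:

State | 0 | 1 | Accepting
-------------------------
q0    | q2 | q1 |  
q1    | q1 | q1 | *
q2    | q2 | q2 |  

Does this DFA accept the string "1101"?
Start in q0.
Read '1': q0 → q1
Read '1': q1 → q1
Read '0': q1 → q1
Read '1': q1 → q1
Final state q1 is accepting, so the string is accepted.

Final answer: Yes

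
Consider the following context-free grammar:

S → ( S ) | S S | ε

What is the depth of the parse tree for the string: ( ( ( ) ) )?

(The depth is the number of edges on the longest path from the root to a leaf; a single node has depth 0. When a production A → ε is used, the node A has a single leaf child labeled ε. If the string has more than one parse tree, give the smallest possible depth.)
The string is 3 nested pairs. The shallowest parse tree applies S → ( S ) 3 times (one node per nested pair, each a child of the previous) and then S → ε in the middle.
S nodes at depths 0..3, ε leaf at depth 4; parentheses leaves are at depths 1..3.
(Using S → S S with an S → ε child anywhere only adds levels, so it cannot give a shallower tree.)
Depth = 4.

Final answer: 4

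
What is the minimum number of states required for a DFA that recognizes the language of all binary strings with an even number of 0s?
Language: binary strings with an even number of 0s
Lower bound (Myhill–Nerode): the prefixes ε, 0 are pairwise distinguishable:
  ε vs 0: suffix ε distinguishes them (ε has zero 0s (accepted), 0 has one 0 (rejected))
So any DFA needs at least 2 states.
Upper bound: a DFA with 2 states exists (one state per class above).
Minimum states: 2

Final answer: 2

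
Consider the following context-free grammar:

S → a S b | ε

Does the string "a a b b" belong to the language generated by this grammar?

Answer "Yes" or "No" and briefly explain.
A derivation exists: S ⇒ a S b ⇒ a a S b b ⇒ a a b b (using S → a S b twice, then S → ε).

Final answer: Yes - a valid derivation exists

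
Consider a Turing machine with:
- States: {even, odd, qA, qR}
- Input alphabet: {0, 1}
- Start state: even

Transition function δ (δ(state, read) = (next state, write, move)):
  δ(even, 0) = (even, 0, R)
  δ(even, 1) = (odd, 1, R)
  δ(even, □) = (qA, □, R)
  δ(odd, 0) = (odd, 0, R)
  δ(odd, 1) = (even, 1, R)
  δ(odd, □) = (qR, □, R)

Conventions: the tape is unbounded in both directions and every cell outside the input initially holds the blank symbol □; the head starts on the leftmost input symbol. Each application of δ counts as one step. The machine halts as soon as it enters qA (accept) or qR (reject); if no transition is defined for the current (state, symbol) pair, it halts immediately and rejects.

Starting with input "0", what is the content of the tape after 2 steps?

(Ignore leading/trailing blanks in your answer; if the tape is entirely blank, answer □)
Step 0: [even]0 (head at position 0)
Step 1: δ(even, 0) = (even, 0, R)  ⊢  0[even]□ (head at position 1)
Step 2: δ(even, □) = (qA, □, R)  ⊢  0□[qA]□ (head at position 2)
Tape after 2 steps (ignoring surrounding blanks): 0

Final answer: Tape: 0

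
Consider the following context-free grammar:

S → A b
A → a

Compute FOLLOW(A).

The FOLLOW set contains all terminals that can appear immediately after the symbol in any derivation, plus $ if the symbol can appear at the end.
A occurs only in S → A b, where it is immediately followed by the terminal b. So FOLLOW(A) = {b}.

Final answer: {b}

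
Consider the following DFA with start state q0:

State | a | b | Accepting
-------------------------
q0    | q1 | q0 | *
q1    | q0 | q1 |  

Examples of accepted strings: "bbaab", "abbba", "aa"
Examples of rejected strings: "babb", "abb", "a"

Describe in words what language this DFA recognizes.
strings over {a,b} with an even number of a's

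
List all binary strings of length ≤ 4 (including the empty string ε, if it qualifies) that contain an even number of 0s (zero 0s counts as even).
Checking every binary string of length 0 to 4:
  Length 0: accepted: ε | rejected: (none)
  Length 1: accepted: 1 | rejected: 0
  Length 2: accepted: 00, 11 | rejected: 01, 10
  Length 3: accepted: 001, 010, 100, 111 | rejected: 000, 011, 101, 110
  Length 4: accepted: 0000, 0011, 0101, 0110, 1001, 1010, 1100, 1111 | rejected: 0001, 0010, 0100, 0111, 1000, 1011, 1101, 1110
Total: 16 string(s).

Final answer: ε, 1, 00, 11, 001, 010, 100, 111, 0000, 0011, 0101, 0110, 1001, 1010, 1100, 1111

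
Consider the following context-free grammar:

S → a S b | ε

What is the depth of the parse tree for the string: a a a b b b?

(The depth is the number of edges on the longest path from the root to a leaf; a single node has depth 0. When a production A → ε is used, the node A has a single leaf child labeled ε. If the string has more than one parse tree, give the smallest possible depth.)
The only parse tree applies S → a S b 3 times (once per matching a…b pair) and then S → ε.
The S nodes sit at depths 0, 1, …, 3; the innermost S (depth 3) has the single child ε at depth 4.
The terminal leaves a, b are at depths 1..3, so the longest root-to-leaf path is S → S → … → S → ε with 4 edges.
Depth = 4.

Final answer: 4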